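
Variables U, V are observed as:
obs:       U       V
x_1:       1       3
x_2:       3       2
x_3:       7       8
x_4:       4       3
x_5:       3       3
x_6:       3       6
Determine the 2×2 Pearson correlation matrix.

Step 1 — column means:
  mean(U) = (1 + 3 + 7 + 4 + 3 + 3) / 6 = 21/6 = 3.5
  mean(V) = (3 + 2 + 8 + 3 + 3 + 6) / 6 = 25/6 = 4.1667

Step 2 — sample variances and covariances s[i,j] = (1/(n-1)) · Σ_k (x_{k,i} - mean_i) · (x_{k,j} - mean_j), with n-1 = 5:
  s[U,U] = ((-2.5)·(-2.5) + (-0.5)·(-0.5) + (3.5)·(3.5) + (0.5)·(0.5) + (-0.5)·(-0.5) + (-0.5)·(-0.5)) / 5 = 19.5/5 = 3.9
  s[U,V] = ((-2.5)·(-1.1667) + (-0.5)·(-2.1667) + (3.5)·(3.8333) + (0.5)·(-1.1667) + (-0.5)·(-1.1667) + (-0.5)·(1.8333)) / 5 = 16.5/5 = 3.3
  s[V,V] = ((-1.1667)·(-1.1667) + (-2.1667)·(-2.1667) + (3.8333)·(3.8333) + (-1.1667)·(-1.1667) + (-1.1667)·(-1.1667) + (1.8333)·(1.8333)) / 5 = 26.8333/5 = 5.3667
  Sample standard deviations s_i = √(s[i,i]):
  s(U) = √(3.9) = 1.9748
  s(V) = √(5.3667) = 2.3166

Step 3 — r_{ij} = s_{ij} / (s_i · s_j):
  r[U,U] = 1 (diagonal).
  r[U,V] = 3.3 / (1.9748 · 2.3166) = 3.3 / 4.5749 = 0.7213
  r[V,V] = 1 (diagonal).

R is symmetric with unit diagonal. Assembling:

R = [[1, 0.7213],
 [0.7213, 1]]


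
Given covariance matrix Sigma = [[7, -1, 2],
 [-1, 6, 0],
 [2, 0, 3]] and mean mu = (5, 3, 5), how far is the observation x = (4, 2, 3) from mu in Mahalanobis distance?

Step 1 — centre the observation: (x - mu) = (-1, -1, -2).

Step 2 — invert Sigma (cofactor / det for 3×3, or solve directly):
  Sigma^{-1} = [[0.1818, 0.0303, -0.1212],
 [0.0303, 0.1717, -0.0202],
 [-0.1212, -0.0202, 0.4141]].

Step 3 — form the quadratic (x - mu)^T · Sigma^{-1} · (x - mu):
  Sigma^{-1} · (x - mu) = (0.0303, -0.1616, -0.6869).
  (x - mu)^T · [Sigma^{-1} · (x - mu)] = (-1)·(0.0303) + (-1)·(-0.1616) + (-2)·(-0.6869) = 1.5051.

Step 4 — take square root: d = √(1.5051) ≈ 1.2268.

d(x, mu) = √(1.5051) ≈ 1.2268


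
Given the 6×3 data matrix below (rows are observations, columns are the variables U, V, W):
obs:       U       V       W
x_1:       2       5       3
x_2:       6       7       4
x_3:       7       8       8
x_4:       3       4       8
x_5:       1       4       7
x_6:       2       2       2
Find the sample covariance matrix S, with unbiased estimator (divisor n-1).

Step 1 — column means:
  mean(U) = (2 + 6 + 7 + 3 + 1 + 2) / 6 = 21/6 = 3.5
  mean(V) = (5 + 7 + 8 + 4 + 4 + 2) / 6 = 30/6 = 5
  mean(W) = (3 + 4 + 8 + 8 + 7 + 2) / 6 = 32/6 = 5.3333

Step 2 — sample covariance S[i,j] = (1/(n-1)) · Σ_k (x_{k,i} - mean_i) · (x_{k,j} - mean_j), with n-1 = 5.
  S[U,U] = ((-1.5)·(-1.5) + (2.5)·(2.5) + (3.5)·(3.5) + (-0.5)·(-0.5) + (-2.5)·(-2.5) + (-1.5)·(-1.5)) / 5 = 29.5/5 = 5.9
  S[U,V] = ((-1.5)·(0) + (2.5)·(2) + (3.5)·(3) + (-0.5)·(-1) + (-2.5)·(-1) + (-1.5)·(-3)) / 5 = 23/5 = 4.6
  S[U,W] = ((-1.5)·(-2.3333) + (2.5)·(-1.3333) + (3.5)·(2.6667) + (-0.5)·(2.6667) + (-2.5)·(1.6667) + (-1.5)·(-3.3333)) / 5 = 9/5 = 1.8
  S[V,V] = ((0)·(0) + (2)·(2) + (3)·(3) + (-1)·(-1) + (-1)·(-1) + (-3)·(-3)) / 5 = 24/5 = 4.8
  S[V,W] = ((0)·(-2.3333) + (2)·(-1.3333) + (3)·(2.6667) + (-1)·(2.6667) + (-1)·(1.6667) + (-3)·(-3.3333)) / 5 = 11/5 = 2.2
  S[W,W] = ((-2.3333)·(-2.3333) + (-1.3333)·(-1.3333) + (2.6667)·(2.6667) + (2.6667)·(2.6667) + (1.6667)·(1.6667) + (-3.3333)·(-3.3333)) / 5 = 35.3333/5 = 7.0667

S is symmetric (S[j,i] = S[i,j]). Assembling:

S = [[5.9, 4.6, 1.8],
 [4.6, 4.8, 2.2],
 [1.8, 2.2, 7.0667]]


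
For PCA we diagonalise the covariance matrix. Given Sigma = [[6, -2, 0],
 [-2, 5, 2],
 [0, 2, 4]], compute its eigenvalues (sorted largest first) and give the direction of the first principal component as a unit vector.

Step 1 — characteristic polynomial p(λ) = det(λI - Sigma) = λ³ - tr·λ² + c_1·λ - det, where tr = trace, c_1 = sum of the principal 2×2 minors, det = det(Sigma):
  tr = 6 + 5 + 4 = 15,
  c_1 = (6·5 - (-2)²) + (6·4 - (0)²) + (5·4 - (2)²) = 26 + 24 + 16 = 66,
  det = 6·(5·4 - (2)²) - (-2)·((-2)·4 - (2)·(0)) + (0)·((-2)·(2) - 5·(0)) = 6·(16) - (-2)·(-8) + (0)·(-4) = 80.
  So p(λ) = λ³ - 15λ² + 66λ - 80.
Step 2 — look for an integer root (rational root theorem: any rational root is an integer divisor of 80). Testing λ = 2:
  p(2) = 8 - 60 + 132 - 80 = 0  ✓
  Dividing out (λ - 2): p(λ) = (λ - 2)(λ² - 13λ + 40).
Step 3 — remaining eigenvalues from the quadratic λ² - 13λ + 40 = 0:
  Δ = 13² - 4·40 = 169 - 160 = 9,  λ = (13 ± √9)/2 = (13 ± 3)/2 = 8 or 5.
  Sorted: λ_1 = 8,  λ_2 = 5,  λ_3 = 2  (check: sum = 15 = tr ✓).

Step 4 — unit eigenvector for λ_1 = 8: v spans the null space of (Sigma - λ_1 I), whose rows are
  r_1 = (-2, -2, 0),  r_2 = (-2, -3, 2),  r_3 = (0, 2, -4).
  v is orthogonal to every row, so take v ∝ r_1 × r_2 = ((-2)·(2) - (0)·(-3), (0)·(-2) - (-2)·(2), (-2)·(-3) - (-2)·(-2)) = (-4, 4, 2).
  Rescale (divide by 2; multiply by -1 so the first nonzero entry is positive): u = (2, -2, -1).
  ||u|| = √((2)² + (-2)² + (-1)²) = √(9) = 3,  v_1 = u/||u|| ≈ (0.6667, -0.6667, -0.3333) (||v_1|| = 1).

λ_1 = 8,  λ_2 = 5,  λ_3 = 2;  v_1 ≈ (0.6667, -0.6667, -0.3333)


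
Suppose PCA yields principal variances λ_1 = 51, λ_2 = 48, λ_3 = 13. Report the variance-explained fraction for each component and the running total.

Step 1 — total variance = trace(Sigma) = Σ λ_i = 51 + 48 + 13 = 112.

Step 2 — fraction explained by component i = λ_i / Σ λ:
  PC1: 51/112 = 0.4554
  PC2: 48/112 = 0.4286
  PC3: 13/112 = 0.1161

Step 3 — cumulative fraction after k components = (λ_1 + ... + λ_k) / Σ λ:
  k = 1: 51/112 = 0.4554
  k = 2: (51 + 48)/112 = 99/112 = 0.8839
  k = 3: (51 + 48 + 13)/112 = 112/112 = 1

Summary (fraction, with percent):

explained: PC1 0.4554 (45.54%), PC2 0.4286 (42.86%), PC3 0.1161 (11.61%);  cumulative: 0.4554, 0.8839, 1


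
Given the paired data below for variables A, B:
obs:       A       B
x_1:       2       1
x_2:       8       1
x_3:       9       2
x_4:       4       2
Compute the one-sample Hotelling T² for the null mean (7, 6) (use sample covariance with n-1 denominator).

Step 1 — sample mean vector:
  mean(A) = (2 + 8 + 9 + 4) / 4 = 23/4 = 5.75
  mean(B) = (1 + 1 + 2 + 2) / 4 = 6/4 = 1.5
  x̄ = (5.75, 1.5),  deviation x̄ - mu_0 = (5.75, 1.5) - (7, 6) = (-1.25, -4.5).

Step 2 — sample covariance matrix, S[i,j] = (1/(n-1)) · Σ_k (x_{k,i} - mean_i) · (x_{k,j} - mean_j), divisor n-1 = 3:
  S[A,A] = ((-3.75)·(-3.75) + (2.25)·(2.25) + (3.25)·(3.25) + (-1.75)·(-1.75)) / 3 = 32.75/3 = 10.9167
  S[A,B] = ((-3.75)·(-0.5) + (2.25)·(-0.5) + (3.25)·(0.5) + (-1.75)·(0.5)) / 3 = 1.5/3 = 0.5
  S[B,B] = ((-0.5)·(-0.5) + (-0.5)·(-0.5) + (0.5)·(0.5) + (0.5)·(0.5)) / 3 = 1/3 = 0.3333
  S = [[10.9167, 0.5],
 [0.5, 0.3333]].

Step 3 — invert S. det(S) = 10.9167·0.3333 - (0.5)² = 3.3889.
  S^{-1} = (1/det) · [[d, -b], [-b, a]] = [[0.0984, -0.1475],
 [-0.1475, 3.2213]].

Step 4 — quadratic form (x̄ - mu_0)^T · S^{-1} · (x̄ - mu_0):
  S^{-1} · (x̄ - mu_0) = (0.541, -14.3115),
  (x̄ - mu_0)^T · [...] = (-1.25)·(0.541) + (-4.5)·(-14.3115) = 63.7254.

Step 5 — scale by n: T² = 4 · 63.7254 = 254.9016.

T² ≈ 254.9016


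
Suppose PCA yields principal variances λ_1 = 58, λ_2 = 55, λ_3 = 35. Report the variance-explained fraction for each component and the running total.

Step 1 — total variance = trace(Sigma) = Σ λ_i = 58 + 55 + 35 = 148.

Step 2 — fraction explained by component i = λ_i / Σ λ:
  PC1: 58/148 = 0.3919
  PC2: 55/148 = 0.3716
  PC3: 35/148 = 0.2365

Step 3 — cumulative fraction after k components = (λ_1 + ... + λ_k) / Σ λ:
  k = 1: 58/148 = 0.3919
  k = 2: (58 + 55)/148 = 113/148 = 0.7635
  k = 3: (58 + 55 + 35)/148 = 148/148 = 1

Summary (fraction, with percent):

explained: PC1 0.3919 (39.19%), PC2 0.3716 (37.16%), PC3 0.2365 (23.65%);  cumulative: 0.3919, 0.7635, 1


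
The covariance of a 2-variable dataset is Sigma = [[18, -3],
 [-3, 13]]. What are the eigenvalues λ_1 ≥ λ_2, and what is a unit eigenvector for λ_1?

Step 1 — characteristic polynomial of 2×2 Sigma:
  det(Sigma - λI) = λ² - trace · λ + det = 0.
  trace = 18 + 13 = 31, det = 18·13 - (-3)² = 225.
Step 2 — discriminant:
  Δ = trace² - 4·det = 961 - 900 = 61.
Step 3 — eigenvalues:
  λ = (trace ± √Δ)/2 = (31 ± 7.8102)/2,
  λ_1 = 19.4051,  λ_2 = 11.5949.

Step 4 — unit eigenvector for λ_1: solve (Sigma - λ_1 I)v = 0. First row:
  (18 - 19.4051)·v_x + (-3)·v_y = 0, i.e. (-1.4051)·v_x + (-3)·v_y = 0,
  so v ∝ (b, λ_1 - a) = (-3, 1.4051); multiply by -1 so the first entry is positive: u = (3, -1.4051).
  ||u|| = √((3)² + (-1.4051)²) = √(10.9744) ≈ 3.3128,
  v_1 = u/||u|| ≈ (0.9056, -0.4242) (||v_1|| = 1).

λ_1 = 19.4051,  λ_2 = 11.5949;  v_1 ≈ (0.9056, -0.4242)


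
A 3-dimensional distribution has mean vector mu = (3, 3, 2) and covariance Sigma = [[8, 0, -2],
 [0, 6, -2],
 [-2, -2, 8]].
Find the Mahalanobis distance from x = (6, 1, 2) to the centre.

Step 1 — centre the observation: (x - mu) = (3, -2, 0).

Step 2 — invert Sigma (cofactor / det for 3×3, or solve directly):
  Sigma^{-1} = [[0.1341, 0.0122, 0.0366],
 [0.0122, 0.1829, 0.0488],
 [0.0366, 0.0488, 0.1463]].

Step 3 — form the quadratic (x - mu)^T · Sigma^{-1} · (x - mu):
  Sigma^{-1} · (x - mu) = (0.378, -0.3293, 0.0122).
  (x - mu)^T · [Sigma^{-1} · (x - mu)] = (3)·(0.378) + (-2)·(-0.3293) + (0)·(0.0122) = 1.7927.

Step 4 — take square root: d = √(1.7927) ≈ 1.3389.

d(x, mu) = √(1.7927) ≈ 1.3389


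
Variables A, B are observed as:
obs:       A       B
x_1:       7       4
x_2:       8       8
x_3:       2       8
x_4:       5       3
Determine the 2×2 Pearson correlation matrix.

Step 1 — column means:
  mean(A) = (7 + 8 + 2 + 5) / 4 = 22/4 = 5.5
  mean(B) = (4 + 8 + 8 + 3) / 4 = 23/4 = 5.75

Step 2 — sample variances and covariances s[i,j] = (1/(n-1)) · Σ_k (x_{k,i} - mean_i) · (x_{k,j} - mean_j), with n-1 = 3:
  s[A,A] = ((1.5)·(1.5) + (2.5)·(2.5) + (-3.5)·(-3.5) + (-0.5)·(-0.5)) / 3 = 21/3 = 7
  s[A,B] = ((1.5)·(-1.75) + (2.5)·(2.25) + (-3.5)·(2.25) + (-0.5)·(-2.75)) / 3 = -3.5/3 = -1.1667
  s[B,B] = ((-1.75)·(-1.75) + (2.25)·(2.25) + (2.25)·(2.25) + (-2.75)·(-2.75)) / 3 = 20.75/3 = 6.9167
  Sample standard deviations s_i = √(s[i,i]):
  s(A) = √(7) = 2.6458
  s(B) = √(6.9167) = 2.63

Step 3 — r_{ij} = s_{ij} / (s_i · s_j):
  r[A,A] = 1 (diagonal).
  r[A,B] = -1.1667 / (2.6458 · 2.63) = -1.1667 / 6.9582 = -0.1677
  r[B,B] = 1 (diagonal).

R is symmetric with unit diagonal. Assembling:

R = [[1, -0.1677],
 [-0.1677, 1]]


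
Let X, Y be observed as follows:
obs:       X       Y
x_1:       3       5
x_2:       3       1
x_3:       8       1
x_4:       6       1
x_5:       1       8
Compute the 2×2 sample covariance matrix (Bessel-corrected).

Step 1 — column means:
  mean(X) = (3 + 3 + 8 + 6 + 1) / 5 = 21/5 = 4.2
  mean(Y) = (5 + 1 + 1 + 1 + 8) / 5 = 16/5 = 3.2

Step 2 — sample covariance S[i,j] = (1/(n-1)) · Σ_k (x_{k,i} - mean_i) · (x_{k,j} - mean_j), with n-1 = 4.
  S[X,X] = ((-1.2)·(-1.2) + (-1.2)·(-1.2) + (3.8)·(3.8) + (1.8)·(1.8) + (-3.2)·(-3.2)) / 4 = 30.8/4 = 7.7
  S[X,Y] = ((-1.2)·(1.8) + (-1.2)·(-2.2) + (3.8)·(-2.2) + (1.8)·(-2.2) + (-3.2)·(4.8)) / 4 = -27.2/4 = -6.8
  S[Y,Y] = ((1.8)·(1.8) + (-2.2)·(-2.2) + (-2.2)·(-2.2) + (-2.2)·(-2.2) + (4.8)·(4.8)) / 4 = 40.8/4 = 10.2

S is symmetric (S[j,i] = S[i,j]). Assembling:

S = [[7.7, -6.8],
 [-6.8, 10.2]]


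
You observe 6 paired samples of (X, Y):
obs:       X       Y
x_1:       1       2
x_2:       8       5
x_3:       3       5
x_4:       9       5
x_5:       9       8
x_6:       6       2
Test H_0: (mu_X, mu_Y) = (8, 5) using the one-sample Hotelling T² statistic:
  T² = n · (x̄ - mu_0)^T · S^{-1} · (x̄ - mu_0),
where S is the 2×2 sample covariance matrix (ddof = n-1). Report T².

Step 1 — sample mean vector:
  mean(X) = (1 + 8 + 3 + 9 + 9 + 6) / 6 = 36/6 = 6
  mean(Y) = (2 + 5 + 5 + 5 + 8 + 2) / 6 = 27/6 = 4.5
  x̄ = (6, 4.5),  deviation x̄ - mu_0 = (6, 4.5) - (8, 5) = (-2, -0.5).

Step 2 — sample covariance matrix, S[i,j] = (1/(n-1)) · Σ_k (x_{k,i} - mean_i) · (x_{k,j} - mean_j), divisor n-1 = 5:
  S[X,X] = ((-5)·(-5) + (2)·(2) + (-3)·(-3) + (3)·(3) + (3)·(3) + (0)·(0)) / 5 = 56/5 = 11.2
  S[X,Y] = ((-5)·(-2.5) + (2)·(0.5) + (-3)·(0.5) + (3)·(0.5) + (3)·(3.5) + (0)·(-2.5)) / 5 = 24/5 = 4.8
  S[Y,Y] = ((-2.5)·(-2.5) + (0.5)·(0.5) + (0.5)·(0.5) + (0.5)·(0.5) + (3.5)·(3.5) + (-2.5)·(-2.5)) / 5 = 25.5/5 = 5.1
  S = [[11.2, 4.8],
 [4.8, 5.1]].

Step 3 — invert S. det(S) = 11.2·5.1 - (4.8)² = 34.08.
  S^{-1} = (1/det) · [[d, -b], [-b, a]] = [[0.1496, -0.1408],
 [-0.1408, 0.3286]].

Step 4 — quadratic form (x̄ - mu_0)^T · S^{-1} · (x̄ - mu_0):
  S^{-1} · (x̄ - mu_0) = (-0.2289, 0.1174),
  (x̄ - mu_0)^T · [...] = (-2)·(-0.2289) + (-0.5)·(0.1174) = 0.3991.

Step 5 — scale by n: T² = 6 · 0.3991 = 2.3944.

T² ≈ 2.3944


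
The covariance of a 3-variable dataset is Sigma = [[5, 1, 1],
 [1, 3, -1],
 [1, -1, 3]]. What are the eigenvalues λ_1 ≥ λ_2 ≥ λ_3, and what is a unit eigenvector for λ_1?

Step 1 — characteristic polynomial p(λ) = det(λI - Sigma) = λ³ - tr·λ² + c_1·λ - det, where tr = trace, c_1 = sum of the principal 2×2 minors, det = det(Sigma):
  tr = 5 + 3 + 3 = 11,
  c_1 = (5·3 - (1)²) + (5·3 - (1)²) + (3·3 - (-1)²) = 14 + 14 + 8 = 36,
  det = 5·(3·3 - (-1)²) - (1)·((1)·3 - (-1)·(1)) + (1)·((1)·(-1) - 3·(1)) = 5·(8) - (1)·(4) + (1)·(-4) = 32.
  So p(λ) = λ³ - 11λ² + 36λ - 32.
Step 2 — look for an integer root (rational root theorem: any rational root is an integer divisor of 32). Testing λ = 4:
  p(4) = 64 - 176 + 144 - 32 = 0  ✓
  Dividing out (λ - 4): p(λ) = (λ - 4)(λ² - 7λ + 8).
Step 3 — remaining eigenvalues from the quadratic λ² - 7λ + 8 = 0:
  Δ = 7² - 4·8 = 49 - 32 = 17,  λ = (7 ± √17)/2 = (7 ± 4.1231)/2 ≈ 5.5616 or 1.4384.
  Sorted: λ_1 = 5.5616,  λ_2 = 4,  λ_3 = 1.4384  (check: sum = 11 = tr ✓).

Step 4 — unit eigenvector for λ_1 ≈ 5.5616: v spans the null space of (Sigma - λ_1 I), whose rows are
  r_1 = (-0.5616, 1, 1),  r_2 = (1, -2.5616, -1),  r_3 = (1, -1, -2.5616).
  v is orthogonal to every row, so take v ∝ r_1 × r_2 = ((1)·(-1) - (1)·(-2.5616), (1)·(1) - (-0.5616)·(-1), (-0.5616)·(-2.5616) - (1)·(1)) ≈ (1.5616, 0.4384, 0.4384).
  Let u = (1.5616, 0.4384, 0.4384).
  ||u|| = √((1.5616)² + (0.4384)² + (0.4384)²) = √(2.8229) ≈ 1.6802,  v_1 = u/||u|| ≈ (0.9294, 0.261, 0.261) (||v_1|| = 1).

λ_1 = 5.5616,  λ_2 = 4,  λ_3 = 1.4384;  v_1 ≈ (0.9294, 0.261, 0.261)


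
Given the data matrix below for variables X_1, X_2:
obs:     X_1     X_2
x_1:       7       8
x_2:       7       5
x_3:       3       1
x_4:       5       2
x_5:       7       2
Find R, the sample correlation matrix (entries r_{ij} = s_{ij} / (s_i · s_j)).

Step 1 — column means:
  mean(X_1) = (7 + 7 + 3 + 5 + 7) / 5 = 29/5 = 5.8
  mean(X_2) = (8 + 5 + 1 + 2 + 2) / 5 = 18/5 = 3.6

Step 2 — sample variances and covariances s[i,j] = (1/(n-1)) · Σ_k (x_{k,i} - mean_i) · (x_{k,j} - mean_j), with n-1 = 4:
  s[X_1,X_1] = ((1.2)·(1.2) + (1.2)·(1.2) + (-2.8)·(-2.8) + (-0.8)·(-0.8) + (1.2)·(1.2)) / 4 = 12.8/4 = 3.2
  s[X_1,X_2] = ((1.2)·(4.4) + (1.2)·(1.4) + (-2.8)·(-2.6) + (-0.8)·(-1.6) + (1.2)·(-1.6)) / 4 = 13.6/4 = 3.4
  s[X_2,X_2] = ((4.4)·(4.4) + (1.4)·(1.4) + (-2.6)·(-2.6) + (-1.6)·(-1.6) + (-1.6)·(-1.6)) / 4 = 33.2/4 = 8.3
  Sample standard deviations s_i = √(s[i,i]):
  s(X_1) = √(3.2) = 1.7889
  s(X_2) = √(8.3) = 2.881

Step 3 — r_{ij} = s_{ij} / (s_i · s_j):
  r[X_1,X_1] = 1 (diagonal).
  r[X_1,X_2] = 3.4 / (1.7889 · 2.881) = 3.4 / 5.1536 = 0.6597
  r[X_2,X_2] = 1 (diagonal).

R is symmetric with unit diagonal. Assembling:

R = [[1, 0.6597],
 [0.6597, 1]]


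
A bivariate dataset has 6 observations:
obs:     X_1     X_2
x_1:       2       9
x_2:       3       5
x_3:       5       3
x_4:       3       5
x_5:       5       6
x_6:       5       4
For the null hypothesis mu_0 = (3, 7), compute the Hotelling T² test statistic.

Step 1 — sample mean vector:
  mean(X_1) = (2 + 3 + 5 + 3 + 5 + 5) / 6 = 23/6 = 3.8333
  mean(X_2) = (9 + 5 + 3 + 5 + 6 + 4) / 6 = 32/6 = 5.3333
  x̄ = (3.8333, 5.3333),  deviation x̄ - mu_0 = (3.8333, 5.3333) - (3, 7) = (0.8333, -1.6667).

Step 2 — sample covariance matrix, S[i,j] = (1/(n-1)) · Σ_k (x_{k,i} - mean_i) · (x_{k,j} - mean_j), divisor n-1 = 5:
  S[X_1,X_1] = ((-1.8333)·(-1.8333) + (-0.8333)·(-0.8333) + (1.1667)·(1.1667) + (-0.8333)·(-0.8333) + (1.1667)·(1.1667) + (1.1667)·(1.1667)) / 5 = 8.8333/5 = 1.7667
  S[X_1,X_2] = ((-1.8333)·(3.6667) + (-0.8333)·(-0.3333) + (1.1667)·(-2.3333) + (-0.8333)·(-0.3333) + (1.1667)·(0.6667) + (1.1667)·(-1.3333)) / 5 = -9.6667/5 = -1.9333
  S[X_2,X_2] = ((3.6667)·(3.6667) + (-0.3333)·(-0.3333) + (-2.3333)·(-2.3333) + (-0.3333)·(-0.3333) + (0.6667)·(0.6667) + (-1.3333)·(-1.3333)) / 5 = 21.3333/5 = 4.2667
  S = [[1.7667, -1.9333],
 [-1.9333, 4.2667]].

Step 3 — invert S. det(S) = 1.7667·4.2667 - (-1.9333)² = 3.8.
  S^{-1} = (1/det) · [[d, -b], [-b, a]] = [[1.1228, 0.5088],
 [0.5088, 0.4649]].

Step 4 — quadratic form (x̄ - mu_0)^T · S^{-1} · (x̄ - mu_0):
  S^{-1} · (x̄ - mu_0) = (0.0877, -0.3509),
  (x̄ - mu_0)^T · [...] = (0.8333)·(0.0877) + (-1.6667)·(-0.3509) = 0.6579.

Step 5 — scale by n: T² = 6 · 0.6579 = 3.9474.

T² ≈ 3.9474


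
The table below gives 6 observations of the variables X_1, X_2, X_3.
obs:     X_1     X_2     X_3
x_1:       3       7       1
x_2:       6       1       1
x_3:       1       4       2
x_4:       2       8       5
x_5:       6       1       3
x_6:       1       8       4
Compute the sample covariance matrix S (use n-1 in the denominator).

Step 1 — column means:
  mean(X_1) = (3 + 6 + 1 + 2 + 6 + 1) / 6 = 19/6 = 3.1667
  mean(X_2) = (7 + 1 + 4 + 8 + 1 + 8) / 6 = 29/6 = 4.8333
  mean(X_3) = (1 + 1 + 2 + 5 + 3 + 4) / 6 = 16/6 = 2.6667

Step 2 — sample covariance S[i,j] = (1/(n-1)) · Σ_k (x_{k,i} - mean_i) · (x_{k,j} - mean_j), with n-1 = 5.
  S[X_1,X_1] = ((-0.1667)·(-0.1667) + (2.8333)·(2.8333) + (-2.1667)·(-2.1667) + (-1.1667)·(-1.1667) + (2.8333)·(2.8333) + (-2.1667)·(-2.1667)) / 5 = 26.8333/5 = 5.3667
  S[X_1,X_2] = ((-0.1667)·(2.1667) + (2.8333)·(-3.8333) + (-2.1667)·(-0.8333) + (-1.1667)·(3.1667) + (2.8333)·(-3.8333) + (-2.1667)·(3.1667)) / 5 = -30.8333/5 = -6.1667
  S[X_1,X_3] = ((-0.1667)·(-1.6667) + (2.8333)·(-1.6667) + (-2.1667)·(-0.6667) + (-1.1667)·(2.3333) + (2.8333)·(0.3333) + (-2.1667)·(1.3333)) / 5 = -7.6667/5 = -1.5333
  S[X_2,X_2] = ((2.1667)·(2.1667) + (-3.8333)·(-3.8333) + (-0.8333)·(-0.8333) + (3.1667)·(3.1667) + (-3.8333)·(-3.8333) + (3.1667)·(3.1667)) / 5 = 54.8333/5 = 10.9667
  S[X_2,X_3] = ((2.1667)·(-1.6667) + (-3.8333)·(-1.6667) + (-0.8333)·(-0.6667) + (3.1667)·(2.3333) + (-3.8333)·(0.3333) + (3.1667)·(1.3333)) / 5 = 13.6667/5 = 2.7333
  S[X_3,X_3] = ((-1.6667)·(-1.6667) + (-1.6667)·(-1.6667) + (-0.6667)·(-0.6667) + (2.3333)·(2.3333) + (0.3333)·(0.3333) + (1.3333)·(1.3333)) / 5 = 13.3333/5 = 2.6667

S is symmetric (S[j,i] = S[i,j]). Assembling:

S = [[5.3667, -6.1667, -1.5333],
 [-6.1667, 10.9667, 2.7333],
 [-1.5333, 2.7333, 2.6667]]


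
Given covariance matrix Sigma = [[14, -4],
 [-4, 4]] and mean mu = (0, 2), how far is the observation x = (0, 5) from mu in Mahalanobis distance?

Step 1 — centre the observation: (x - mu) = (0, 3).

Step 2 — invert Sigma. det(Sigma) = 14·4 - (-4)² = 40.
  Sigma^{-1} = (1/det) · [[d, -b], [-b, a]] = [[0.1, 0.1],
 [0.1, 0.35]].

Step 3 — form the quadratic (x - mu)^T · Sigma^{-1} · (x - mu):
  Sigma^{-1} · (x - mu) = (0.3, 1.05).
  (x - mu)^T · [Sigma^{-1} · (x - mu)] = (0)·(0.3) + (3)·(1.05) = 3.15.

Step 4 — take square root: d = √(3.15) ≈ 1.7748.

d(x, mu) = √(3.15) ≈ 1.7748


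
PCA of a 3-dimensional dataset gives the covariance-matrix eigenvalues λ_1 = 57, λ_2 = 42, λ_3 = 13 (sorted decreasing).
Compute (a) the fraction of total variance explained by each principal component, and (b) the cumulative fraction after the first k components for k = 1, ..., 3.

Step 1 — total variance = trace(Sigma) = Σ λ_i = 57 + 42 + 13 = 112.

Step 2 — fraction explained by component i = λ_i / Σ λ:
  PC1: 57/112 = 0.5089
  PC2: 42/112 = 0.375
  PC3: 13/112 = 0.1161

Step 3 — cumulative fraction after k components = (λ_1 + ... + λ_k) / Σ λ:
  k = 1: 57/112 = 0.5089
  k = 2: (57 + 42)/112 = 99/112 = 0.8839
  k = 3: (57 + 42 + 13)/112 = 112/112 = 1

Summary (fraction, with percent):

explained: PC1 0.5089 (50.89%), PC2 0.375 (37.5%), PC3 0.1161 (11.61%);  cumulative: 0.5089, 0.8839, 1


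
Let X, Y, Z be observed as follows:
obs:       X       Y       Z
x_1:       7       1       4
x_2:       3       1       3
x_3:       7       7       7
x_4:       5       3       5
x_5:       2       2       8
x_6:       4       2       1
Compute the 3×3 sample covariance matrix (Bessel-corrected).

Step 1 — column means:
  mean(X) = (7 + 3 + 7 + 5 + 2 + 4) / 6 = 28/6 = 4.6667
  mean(Y) = (1 + 1 + 7 + 3 + 2 + 2) / 6 = 16/6 = 2.6667
  mean(Z) = (4 + 3 + 7 + 5 + 8 + 1) / 6 = 28/6 = 4.6667

Step 2 — sample covariance S[i,j] = (1/(n-1)) · Σ_k (x_{k,i} - mean_i) · (x_{k,j} - mean_j), with n-1 = 5.
  S[X,X] = ((2.3333)·(2.3333) + (-1.6667)·(-1.6667) + (2.3333)·(2.3333) + (0.3333)·(0.3333) + (-2.6667)·(-2.6667) + (-0.6667)·(-0.6667)) / 5 = 21.3333/5 = 4.2667
  S[X,Y] = ((2.3333)·(-1.6667) + (-1.6667)·(-1.6667) + (2.3333)·(4.3333) + (0.3333)·(0.3333) + (-2.6667)·(-0.6667) + (-0.6667)·(-0.6667)) / 5 = 11.3333/5 = 2.2667
  S[X,Z] = ((2.3333)·(-0.6667) + (-1.6667)·(-1.6667) + (2.3333)·(2.3333) + (0.3333)·(0.3333) + (-2.6667)·(3.3333) + (-0.6667)·(-3.6667)) / 5 = 0.3333/5 = 0.0667
  S[Y,Y] = ((-1.6667)·(-1.6667) + (-1.6667)·(-1.6667) + (4.3333)·(4.3333) + (0.3333)·(0.3333) + (-0.6667)·(-0.6667) + (-0.6667)·(-0.6667)) / 5 = 25.3333/5 = 5.0667
  S[Y,Z] = ((-1.6667)·(-0.6667) + (-1.6667)·(-1.6667) + (4.3333)·(2.3333) + (0.3333)·(0.3333) + (-0.6667)·(3.3333) + (-0.6667)·(-3.6667)) / 5 = 14.3333/5 = 2.8667
  S[Z,Z] = ((-0.6667)·(-0.6667) + (-1.6667)·(-1.6667) + (2.3333)·(2.3333) + (0.3333)·(0.3333) + (3.3333)·(3.3333) + (-3.6667)·(-3.6667)) / 5 = 33.3333/5 = 6.6667

S is symmetric (S[j,i] = S[i,j]). Assembling:

S = [[4.2667, 2.2667, 0.0667],
 [2.2667, 5.0667, 2.8667],
 [0.0667, 2.8667, 6.6667]]


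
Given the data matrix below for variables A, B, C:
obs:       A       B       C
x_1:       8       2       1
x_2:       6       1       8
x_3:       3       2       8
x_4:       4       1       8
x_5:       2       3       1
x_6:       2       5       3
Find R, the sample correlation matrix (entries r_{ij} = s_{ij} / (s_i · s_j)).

Step 1 — column means:
  mean(A) = (8 + 6 + 3 + 4 + 2 + 2) / 6 = 25/6 = 4.1667
  mean(B) = (2 + 1 + 2 + 1 + 3 + 5) / 6 = 14/6 = 2.3333
  mean(C) = (1 + 8 + 8 + 8 + 1 + 3) / 6 = 29/6 = 4.8333

Step 2 — sample variances and covariances s[i,j] = (1/(n-1)) · Σ_k (x_{k,i} - mean_i) · (x_{k,j} - mean_j), with n-1 = 5:
  s[A,A] = ((3.8333)·(3.8333) + (1.8333)·(1.8333) + (-1.1667)·(-1.1667) + (-0.1667)·(-0.1667) + (-2.1667)·(-2.1667) + (-2.1667)·(-2.1667)) / 5 = 28.8333/5 = 5.7667
  s[A,B] = ((3.8333)·(-0.3333) + (1.8333)·(-1.3333) + (-1.1667)·(-0.3333) + (-0.1667)·(-1.3333) + (-2.1667)·(0.6667) + (-2.1667)·(2.6667)) / 5 = -10.3333/5 = -2.0667
  s[A,C] = ((3.8333)·(-3.8333) + (1.8333)·(3.1667) + (-1.1667)·(3.1667) + (-0.1667)·(3.1667) + (-2.1667)·(-3.8333) + (-2.1667)·(-1.8333)) / 5 = -0.8333/5 = -0.1667
  s[B,B] = ((-0.3333)·(-0.3333) + (-1.3333)·(-1.3333) + (-0.3333)·(-0.3333) + (-1.3333)·(-1.3333) + (0.6667)·(0.6667) + (2.6667)·(2.6667)) / 5 = 11.3333/5 = 2.2667
  s[B,C] = ((-0.3333)·(-3.8333) + (-1.3333)·(3.1667) + (-0.3333)·(3.1667) + (-1.3333)·(3.1667) + (0.6667)·(-3.8333) + (2.6667)·(-1.8333)) / 5 = -15.6667/5 = -3.1333
  s[C,C] = ((-3.8333)·(-3.8333) + (3.1667)·(3.1667) + (3.1667)·(3.1667) + (3.1667)·(3.1667) + (-3.8333)·(-3.8333) + (-1.8333)·(-1.8333)) / 5 = 62.8333/5 = 12.5667
  Sample standard deviations s_i = √(s[i,i]):
  s(A) = √(5.7667) = 2.4014
  s(B) = √(2.2667) = 1.5055
  s(C) = √(12.5667) = 3.5449

Step 3 — r_{ij} = s_{ij} / (s_i · s_j):
  r[A,A] = 1 (diagonal).
  r[A,B] = -2.0667 / (2.4014 · 1.5055) = -2.0667 / 3.6154 = -0.5716
  r[A,C] = -0.1667 / (2.4014 · 3.5449) = -0.1667 / 8.5128 = -0.0196
  r[B,B] = 1 (diagonal).
  r[B,C] = -3.1333 / (1.5055 · 3.5449) = -3.1333 / 5.3371 = -0.5871
  r[C,C] = 1 (diagonal).

R is symmetric with unit diagonal. Assembling:

R = [[1, -0.5716, -0.0196],
 [-0.5716, 1, -0.5871],
 [-0.0196, -0.5871, 1]]


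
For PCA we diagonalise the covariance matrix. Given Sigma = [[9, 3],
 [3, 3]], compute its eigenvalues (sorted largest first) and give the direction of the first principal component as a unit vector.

Step 1 — characteristic polynomial of 2×2 Sigma:
  det(Sigma - λI) = λ² - trace · λ + det = 0.
  trace = 9 + 3 = 12, det = 9·3 - (3)² = 18.
Step 2 — discriminant:
  Δ = trace² - 4·det = 144 - 72 = 72.
Step 3 — eigenvalues:
  λ = (trace ± √Δ)/2 = (12 ± 8.4853)/2,
  λ_1 = 10.2426,  λ_2 = 1.7574.

Step 4 — unit eigenvector for λ_1: solve (Sigma - λ_1 I)v = 0. First row:
  (9 - 10.2426)·v_x + (3)·v_y = 0, i.e. (-1.2426)·v_x + (3)·v_y = 0,
  so v ∝ (b, λ_1 - a) = (3, 1.2426) = u.
  ||u|| = √((3)² + (1.2426)²) = √(10.5442) ≈ 3.2472,
  v_1 = u/||u|| ≈ (0.9239, 0.3827) (||v_1|| = 1).

λ_1 = 10.2426,  λ_2 = 1.7574;  v_1 ≈ (0.9239, 0.3827)


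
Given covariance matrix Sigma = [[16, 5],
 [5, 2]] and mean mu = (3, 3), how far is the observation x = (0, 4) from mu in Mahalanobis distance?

Step 1 — centre the observation: (x - mu) = (-3, 1).

Step 2 — invert Sigma. det(Sigma) = 16·2 - (5)² = 7.
  Sigma^{-1} = (1/det) · [[d, -b], [-b, a]] = [[0.2857, -0.7143],
 [-0.7143, 2.2857]].

Step 3 — form the quadratic (x - mu)^T · Sigma^{-1} · (x - mu):
  Sigma^{-1} · (x - mu) = (-1.5714, 4.4286).
  (x - mu)^T · [Sigma^{-1} · (x - mu)] = (-3)·(-1.5714) + (1)·(4.4286) = 9.1429.

Step 4 — take square root: d = √(9.1429) ≈ 3.0237.

d(x, mu) = √(9.1429) ≈ 3.0237


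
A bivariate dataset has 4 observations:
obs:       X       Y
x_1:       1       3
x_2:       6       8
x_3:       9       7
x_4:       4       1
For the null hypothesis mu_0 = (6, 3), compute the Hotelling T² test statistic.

Step 1 — sample mean vector:
  mean(X) = (1 + 6 + 9 + 4) / 4 = 20/4 = 5
  mean(Y) = (3 + 8 + 7 + 1) / 4 = 19/4 = 4.75
  x̄ = (5, 4.75),  deviation x̄ - mu_0 = (5, 4.75) - (6, 3) = (-1, 1.75).

Step 2 — sample covariance matrix, S[i,j] = (1/(n-1)) · Σ_k (x_{k,i} - mean_i) · (x_{k,j} - mean_j), divisor n-1 = 3:
  S[X,X] = ((-4)·(-4) + (1)·(1) + (4)·(4) + (-1)·(-1)) / 3 = 34/3 = 11.3333
  S[X,Y] = ((-4)·(-1.75) + (1)·(3.25) + (4)·(2.25) + (-1)·(-3.75)) / 3 = 23/3 = 7.6667
  S[Y,Y] = ((-1.75)·(-1.75) + (3.25)·(3.25) + (2.25)·(2.25) + (-3.75)·(-3.75)) / 3 = 32.75/3 = 10.9167
  S = [[11.3333, 7.6667],
 [7.6667, 10.9167]].

Step 3 — invert S. det(S) = 11.3333·10.9167 - (7.6667)² = 64.9444.
  S^{-1} = (1/det) · [[d, -b], [-b, a]] = [[0.1681, -0.118],
 [-0.118, 0.1745]].

Step 4 — quadratic form (x̄ - mu_0)^T · S^{-1} · (x̄ - mu_0):
  S^{-1} · (x̄ - mu_0) = (-0.3747, 0.4234),
  (x̄ - mu_0)^T · [...] = (-1)·(-0.3747) + (1.75)·(0.4234) = 1.1157.

Step 5 — scale by n: T² = 4 · 1.1157 = 4.4628.

T² ≈ 4.4628


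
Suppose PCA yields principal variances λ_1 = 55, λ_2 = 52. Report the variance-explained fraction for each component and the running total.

Step 1 — total variance = trace(Sigma) = Σ λ_i = 55 + 52 = 107.

Step 2 — fraction explained by component i = λ_i / Σ λ:
  PC1: 55/107 = 0.514
  PC2: 52/107 = 0.486

Step 3 — cumulative fraction after k components = (λ_1 + ... + λ_k) / Σ λ:
  k = 1: 55/107 = 0.514
  k = 2: (55 + 52)/107 = 107/107 = 1

Summary (fraction, with percent):

explained: PC1 0.514 (51.4%), PC2 0.486 (48.6%);  cumulative: 0.514, 1


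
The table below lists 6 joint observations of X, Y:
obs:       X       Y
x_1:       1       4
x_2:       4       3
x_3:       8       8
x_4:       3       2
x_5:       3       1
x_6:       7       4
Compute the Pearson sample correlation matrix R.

Step 1 — column means:
  mean(X) = (1 + 4 + 8 + 3 + 3 + 7) / 6 = 26/6 = 4.3333
  mean(Y) = (4 + 3 + 8 + 2 + 1 + 4) / 6 = 22/6 = 3.6667

Step 2 — sample variances and covariances s[i,j] = (1/(n-1)) · Σ_k (x_{k,i} - mean_i) · (x_{k,j} - mean_j), with n-1 = 5:
  s[X,X] = ((-3.3333)·(-3.3333) + (-0.3333)·(-0.3333) + (3.6667)·(3.6667) + (-1.3333)·(-1.3333) + (-1.3333)·(-1.3333) + (2.6667)·(2.6667)) / 5 = 35.3333/5 = 7.0667
  s[X,Y] = ((-3.3333)·(0.3333) + (-0.3333)·(-0.6667) + (3.6667)·(4.3333) + (-1.3333)·(-1.6667) + (-1.3333)·(-2.6667) + (2.6667)·(0.3333)) / 5 = 21.6667/5 = 4.3333
  s[Y,Y] = ((0.3333)·(0.3333) + (-0.6667)·(-0.6667) + (4.3333)·(4.3333) + (-1.6667)·(-1.6667) + (-2.6667)·(-2.6667) + (0.3333)·(0.3333)) / 5 = 29.3333/5 = 5.8667
  Sample standard deviations s_i = √(s[i,i]):
  s(X) = √(7.0667) = 2.6583
  s(Y) = √(5.8667) = 2.4221

Step 3 — r_{ij} = s_{ij} / (s_i · s_j):
  r[X,X] = 1 (diagonal).
  r[X,Y] = 4.3333 / (2.6583 · 2.4221) = 4.3333 / 6.4388 = 0.673
  r[Y,Y] = 1 (diagonal).

R is symmetric with unit diagonal. Assembling:

R = [[1, 0.673],
 [0.673, 1]]


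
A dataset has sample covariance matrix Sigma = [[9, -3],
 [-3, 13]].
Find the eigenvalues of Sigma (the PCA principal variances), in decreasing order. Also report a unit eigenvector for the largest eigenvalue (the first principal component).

Step 1 — characteristic polynomial of 2×2 Sigma:
  det(Sigma - λI) = λ² - trace · λ + det = 0.
  trace = 9 + 13 = 22, det = 9·13 - (-3)² = 108.
Step 2 — discriminant:
  Δ = trace² - 4·det = 484 - 432 = 52.
Step 3 — eigenvalues:
  λ = (trace ± √Δ)/2 = (22 ± 7.2111)/2,
  λ_1 = 14.6056,  λ_2 = 7.3944.

Step 4 — unit eigenvector for λ_1: solve (Sigma - λ_1 I)v = 0. First row:
  (9 - 14.6056)·v_x + (-3)·v_y = 0, i.e. (-5.6056)·v_x + (-3)·v_y = 0,
  so v ∝ (b, λ_1 - a) = (-3, 5.6056); multiply by -1 so the first entry is positive: u = (3, -5.6056).
  ||u|| = √((3)² + (-5.6056)²) = √(40.4222) ≈ 6.3578,
  v_1 = u/||u|| ≈ (0.4719, -0.8817) (||v_1|| = 1).

λ_1 = 14.6056,  λ_2 = 7.3944;  v_1 ≈ (0.4719, -0.8817)


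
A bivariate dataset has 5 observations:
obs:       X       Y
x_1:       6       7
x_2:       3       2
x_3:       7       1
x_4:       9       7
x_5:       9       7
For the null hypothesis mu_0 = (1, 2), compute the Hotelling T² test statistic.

Step 1 — sample mean vector:
  mean(X) = (6 + 3 + 7 + 9 + 9) / 5 = 34/5 = 6.8
  mean(Y) = (7 + 2 + 1 + 7 + 7) / 5 = 24/5 = 4.8
  x̄ = (6.8, 4.8),  deviation x̄ - mu_0 = (6.8, 4.8) - (1, 2) = (5.8, 2.8).

Step 2 — sample covariance matrix, S[i,j] = (1/(n-1)) · Σ_k (x_{k,i} - mean_i) · (x_{k,j} - mean_j), divisor n-1 = 4:
  S[X,X] = ((-0.8)·(-0.8) + (-3.8)·(-3.8) + (0.2)·(0.2) + (2.2)·(2.2) + (2.2)·(2.2)) / 4 = 24.8/4 = 6.2
  S[X,Y] = ((-0.8)·(2.2) + (-3.8)·(-2.8) + (0.2)·(-3.8) + (2.2)·(2.2) + (2.2)·(2.2)) / 4 = 17.8/4 = 4.45
  S[Y,Y] = ((2.2)·(2.2) + (-2.8)·(-2.8) + (-3.8)·(-3.8) + (2.2)·(2.2) + (2.2)·(2.2)) / 4 = 36.8/4 = 9.2
  S = [[6.2, 4.45],
 [4.45, 9.2]].

Step 3 — invert S. det(S) = 6.2·9.2 - (4.45)² = 37.2375.
  S^{-1} = (1/det) · [[d, -b], [-b, a]] = [[0.2471, -0.1195],
 [-0.1195, 0.1665]].

Step 4 — quadratic form (x̄ - mu_0)^T · S^{-1} · (x̄ - mu_0):
  S^{-1} · (x̄ - mu_0) = (1.0984, -0.2269),
  (x̄ - mu_0)^T · [...] = (5.8)·(1.0984) + (2.8)·(-0.2269) = 5.7351.

Step 5 — scale by n: T² = 5 · 5.7351 = 28.6754.

T² ≈ 28.6754


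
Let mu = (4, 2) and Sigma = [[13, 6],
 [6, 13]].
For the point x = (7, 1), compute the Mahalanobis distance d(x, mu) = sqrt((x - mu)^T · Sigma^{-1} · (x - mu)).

Step 1 — centre the observation: (x - mu) = (3, -1).

Step 2 — invert Sigma. det(Sigma) = 13·13 - (6)² = 133.
  Sigma^{-1} = (1/det) · [[d, -b], [-b, a]] = [[0.0977, -0.0451],
 [-0.0451, 0.0977]].

Step 3 — form the quadratic (x - mu)^T · Sigma^{-1} · (x - mu):
  Sigma^{-1} · (x - mu) = (0.3383, -0.2331).
  (x - mu)^T · [Sigma^{-1} · (x - mu)] = (3)·(0.3383) + (-1)·(-0.2331) = 1.2481.

Step 4 — take square root: d = √(1.2481) ≈ 1.1172.

d(x, mu) = √(1.2481) ≈ 1.1172


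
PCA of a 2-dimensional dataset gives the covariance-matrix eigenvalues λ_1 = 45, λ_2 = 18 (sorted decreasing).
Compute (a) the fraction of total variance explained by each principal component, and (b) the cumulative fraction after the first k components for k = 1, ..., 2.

Step 1 — total variance = trace(Sigma) = Σ λ_i = 45 + 18 = 63.

Step 2 — fraction explained by component i = λ_i / Σ λ:
  PC1: 45/63 = 0.7143
  PC2: 18/63 = 0.2857

Step 3 — cumulative fraction after k components = (λ_1 + ... + λ_k) / Σ λ:
  k = 1: 45/63 = 0.7143
  k = 2: (45 + 18)/63 = 63/63 = 1

Summary (fraction, with percent):

explained: PC1 0.7143 (71.43%), PC2 0.2857 (28.57%);  cumulative: 0.7143, 1


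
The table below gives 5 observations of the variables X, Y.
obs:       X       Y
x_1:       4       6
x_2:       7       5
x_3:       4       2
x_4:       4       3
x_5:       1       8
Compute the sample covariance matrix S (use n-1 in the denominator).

Step 1 — column means:
  mean(X) = (4 + 7 + 4 + 4 + 1) / 5 = 20/5 = 4
  mean(Y) = (6 + 5 + 2 + 3 + 8) / 5 = 24/5 = 4.8

Step 2 — sample covariance S[i,j] = (1/(n-1)) · Σ_k (x_{k,i} - mean_i) · (x_{k,j} - mean_j), with n-1 = 4.
  S[X,X] = ((0)·(0) + (3)·(3) + (0)·(0) + (0)·(0) + (-3)·(-3)) / 4 = 18/4 = 4.5
  S[X,Y] = ((0)·(1.2) + (3)·(0.2) + (0)·(-2.8) + (0)·(-1.8) + (-3)·(3.2)) / 4 = -9/4 = -2.25
  S[Y,Y] = ((1.2)·(1.2) + (0.2)·(0.2) + (-2.8)·(-2.8) + (-1.8)·(-1.8) + (3.2)·(3.2)) / 4 = 22.8/4 = 5.7

S is symmetric (S[j,i] = S[i,j]). Assembling:

S = [[4.5, -2.25],
 [-2.25, 5.7]]


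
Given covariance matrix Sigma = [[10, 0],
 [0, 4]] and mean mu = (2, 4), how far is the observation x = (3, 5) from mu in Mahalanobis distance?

Step 1 — centre the observation: (x - mu) = (1, 1).

Step 2 — invert Sigma. det(Sigma) = 10·4 - (0)² = 40.
  Sigma^{-1} = (1/det) · [[d, -b], [-b, a]] = [[0.1, 0],
 [0, 0.25]].

Step 3 — form the quadratic (x - mu)^T · Sigma^{-1} · (x - mu):
  Sigma^{-1} · (x - mu) = (0.1, 0.25).
  (x - mu)^T · [Sigma^{-1} · (x - mu)] = (1)·(0.1) + (1)·(0.25) = 0.35.

Step 4 — take square root: d = √(0.35) ≈ 0.5916.

d(x, mu) = √(0.35) ≈ 0.5916


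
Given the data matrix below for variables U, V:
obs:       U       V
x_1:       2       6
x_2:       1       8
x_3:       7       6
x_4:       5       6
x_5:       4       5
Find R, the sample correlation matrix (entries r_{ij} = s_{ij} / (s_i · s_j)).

Step 1 — column means:
  mean(U) = (2 + 1 + 7 + 5 + 4) / 5 = 19/5 = 3.8
  mean(V) = (6 + 8 + 6 + 6 + 5) / 5 = 31/5 = 6.2

Step 2 — sample variances and covariances s[i,j] = (1/(n-1)) · Σ_k (x_{k,i} - mean_i) · (x_{k,j} - mean_j), with n-1 = 4:
  s[U,U] = ((-1.8)·(-1.8) + (-2.8)·(-2.8) + (3.2)·(3.2) + (1.2)·(1.2) + (0.2)·(0.2)) / 4 = 22.8/4 = 5.7
  s[U,V] = ((-1.8)·(-0.2) + (-2.8)·(1.8) + (3.2)·(-0.2) + (1.2)·(-0.2) + (0.2)·(-1.2)) / 4 = -5.8/4 = -1.45
  s[V,V] = ((-0.2)·(-0.2) + (1.8)·(1.8) + (-0.2)·(-0.2) + (-0.2)·(-0.2) + (-1.2)·(-1.2)) / 4 = 4.8/4 = 1.2
  Sample standard deviations s_i = √(s[i,i]):
  s(U) = √(5.7) = 2.3875
  s(V) = √(1.2) = 1.0954

Step 3 — r_{ij} = s_{ij} / (s_i · s_j):
  r[U,U] = 1 (diagonal).
  r[U,V] = -1.45 / (2.3875 · 1.0954) = -1.45 / 2.6153 = -0.5544
  r[V,V] = 1 (diagonal).

R is symmetric with unit diagonal. Assembling:

R = [[1, -0.5544],
 [-0.5544, 1]]


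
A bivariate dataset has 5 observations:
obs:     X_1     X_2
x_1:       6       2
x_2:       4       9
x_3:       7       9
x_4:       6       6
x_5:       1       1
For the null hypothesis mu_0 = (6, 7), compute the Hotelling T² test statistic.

Step 1 — sample mean vector:
  mean(X_1) = (6 + 4 + 7 + 6 + 1) / 5 = 24/5 = 4.8
  mean(X_2) = (2 + 9 + 9 + 6 + 1) / 5 = 27/5 = 5.4
  x̄ = (4.8, 5.4),  deviation x̄ - mu_0 = (4.8, 5.4) - (6, 7) = (-1.2, -1.6).

Step 2 — sample covariance matrix, S[i,j] = (1/(n-1)) · Σ_k (x_{k,i} - mean_i) · (x_{k,j} - mean_j), divisor n-1 = 4:
  S[X_1,X_1] = ((1.2)·(1.2) + (-0.8)·(-0.8) + (2.2)·(2.2) + (1.2)·(1.2) + (-3.8)·(-3.8)) / 4 = 22.8/4 = 5.7
  S[X_1,X_2] = ((1.2)·(-3.4) + (-0.8)·(3.6) + (2.2)·(3.6) + (1.2)·(0.6) + (-3.8)·(-4.4)) / 4 = 18.4/4 = 4.6
  S[X_2,X_2] = ((-3.4)·(-3.4) + (3.6)·(3.6) + (3.6)·(3.6) + (0.6)·(0.6) + (-4.4)·(-4.4)) / 4 = 57.2/4 = 14.3
  S = [[5.7, 4.6],
 [4.6, 14.3]].

Step 3 — invert S. det(S) = 5.7·14.3 - (4.6)² = 60.35.
  S^{-1} = (1/det) · [[d, -b], [-b, a]] = [[0.237, -0.0762],
 [-0.0762, 0.0944]].

Step 4 — quadratic form (x̄ - mu_0)^T · S^{-1} · (x̄ - mu_0):
  S^{-1} · (x̄ - mu_0) = (-0.1624, -0.0597),
  (x̄ - mu_0)^T · [...] = (-1.2)·(-0.1624) + (-1.6)·(-0.0597) = 0.2903.

Step 5 — scale by n: T² = 5 · 0.2903 = 1.4515.

T² ≈ 1.4515


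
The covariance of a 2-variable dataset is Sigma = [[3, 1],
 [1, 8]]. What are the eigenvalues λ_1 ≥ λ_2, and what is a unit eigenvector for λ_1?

Step 1 — characteristic polynomial of 2×2 Sigma:
  det(Sigma - λI) = λ² - trace · λ + det = 0.
  trace = 3 + 8 = 11, det = 3·8 - (1)² = 23.
Step 2 — discriminant:
  Δ = trace² - 4·det = 121 - 92 = 29.
Step 3 — eigenvalues:
  λ = (trace ± √Δ)/2 = (11 ± 5.3852)/2,
  λ_1 = 8.1926,  λ_2 = 2.8074.

Step 4 — unit eigenvector for λ_1: solve (Sigma - λ_1 I)v = 0. First row:
  (3 - 8.1926)·v_x + (1)·v_y = 0, i.e. (-5.1926)·v_x + (1)·v_y = 0,
  so v ∝ (b, λ_1 - a) = (1, 5.1926) = u.
  ||u|| = √((1)² + (5.1926)²) = √(27.9629) ≈ 5.288,
  v_1 = u/||u|| ≈ (0.1891, 0.982) (||v_1|| = 1).

λ_1 = 8.1926,  λ_2 = 2.8074;  v_1 ≈ (0.1891, 0.982)


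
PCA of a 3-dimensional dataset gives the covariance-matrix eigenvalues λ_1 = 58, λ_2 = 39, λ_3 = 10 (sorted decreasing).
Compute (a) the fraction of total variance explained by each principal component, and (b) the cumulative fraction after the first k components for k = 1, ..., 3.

Step 1 — total variance = trace(Sigma) = Σ λ_i = 58 + 39 + 10 = 107.

Step 2 — fraction explained by component i = λ_i / Σ λ:
  PC1: 58/107 = 0.5421
  PC2: 39/107 = 0.3645
  PC3: 10/107 = 0.0935

Step 3 — cumulative fraction after k components = (λ_1 + ... + λ_k) / Σ λ:
  k = 1: 58/107 = 0.5421
  k = 2: (58 + 39)/107 = 97/107 = 0.9065
  k = 3: (58 + 39 + 10)/107 = 107/107 = 1

Summary (fraction, with percent):

explained: PC1 0.5421 (54.21%), PC2 0.3645 (36.45%), PC3 0.0935 (9.35%);  cumulative: 0.5421, 0.9065, 1


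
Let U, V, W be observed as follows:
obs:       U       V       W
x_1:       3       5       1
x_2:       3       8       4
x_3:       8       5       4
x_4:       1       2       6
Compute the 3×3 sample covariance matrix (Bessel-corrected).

Step 1 — column means:
  mean(U) = (3 + 3 + 8 + 1) / 4 = 15/4 = 3.75
  mean(V) = (5 + 8 + 5 + 2) / 4 = 20/4 = 5
  mean(W) = (1 + 4 + 4 + 6) / 4 = 15/4 = 3.75

Step 2 — sample covariance S[i,j] = (1/(n-1)) · Σ_k (x_{k,i} - mean_i) · (x_{k,j} - mean_j), with n-1 = 3.
  S[U,U] = ((-0.75)·(-0.75) + (-0.75)·(-0.75) + (4.25)·(4.25) + (-2.75)·(-2.75)) / 3 = 26.75/3 = 8.9167
  S[U,V] = ((-0.75)·(0) + (-0.75)·(3) + (4.25)·(0) + (-2.75)·(-3)) / 3 = 6/3 = 2
  S[U,W] = ((-0.75)·(-2.75) + (-0.75)·(0.25) + (4.25)·(0.25) + (-2.75)·(2.25)) / 3 = -3.25/3 = -1.0833
  S[V,V] = ((0)·(0) + (3)·(3) + (0)·(0) + (-3)·(-3)) / 3 = 18/3 = 6
  S[V,W] = ((0)·(-2.75) + (3)·(0.25) + (0)·(0.25) + (-3)·(2.25)) / 3 = -6/3 = -2
  S[W,W] = ((-2.75)·(-2.75) + (0.25)·(0.25) + (0.25)·(0.25) + (2.25)·(2.25)) / 3 = 12.75/3 = 4.25

S is symmetric (S[j,i] = S[i,j]). Assembling:

S = [[8.9167, 2, -1.0833],
 [2, 6, -2],
 [-1.0833, -2, 4.25]]


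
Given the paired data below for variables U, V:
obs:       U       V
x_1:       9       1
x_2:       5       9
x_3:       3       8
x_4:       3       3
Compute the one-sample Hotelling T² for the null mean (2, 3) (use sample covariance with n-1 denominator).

Step 1 — sample mean vector:
  mean(U) = (9 + 5 + 3 + 3) / 4 = 20/4 = 5
  mean(V) = (1 + 9 + 8 + 3) / 4 = 21/4 = 5.25
  x̄ = (5, 5.25),  deviation x̄ - mu_0 = (5, 5.25) - (2, 3) = (3, 2.25).

Step 2 — sample covariance matrix, S[i,j] = (1/(n-1)) · Σ_k (x_{k,i} - mean_i) · (x_{k,j} - mean_j), divisor n-1 = 3:
  S[U,U] = ((4)·(4) + (0)·(0) + (-2)·(-2) + (-2)·(-2)) / 3 = 24/3 = 8
  S[U,V] = ((4)·(-4.25) + (0)·(3.75) + (-2)·(2.75) + (-2)·(-2.25)) / 3 = -18/3 = -6
  S[V,V] = ((-4.25)·(-4.25) + (3.75)·(3.75) + (2.75)·(2.75) + (-2.25)·(-2.25)) / 3 = 44.75/3 = 14.9167
  S = [[8, -6],
 [-6, 14.9167]].

Step 3 — invert S. det(S) = 8·14.9167 - (-6)² = 83.3333.
  S^{-1} = (1/det) · [[d, -b], [-b, a]] = [[0.179, 0.072],
 [0.072, 0.096]].

Step 4 — quadratic form (x̄ - mu_0)^T · S^{-1} · (x̄ - mu_0):
  S^{-1} · (x̄ - mu_0) = (0.699, 0.432),
  (x̄ - mu_0)^T · [...] = (3)·(0.699) + (2.25)·(0.432) = 3.069.

Step 5 — scale by n: T² = 4 · 3.069 = 12.276.

T² ≈ 12.276
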